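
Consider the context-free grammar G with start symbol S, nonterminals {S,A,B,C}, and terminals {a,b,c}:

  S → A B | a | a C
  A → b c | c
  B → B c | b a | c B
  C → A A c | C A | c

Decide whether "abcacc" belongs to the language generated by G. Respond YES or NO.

Convert to CNF:
  S -> A B | T2 C | a
  A -> T0 T1 | c
  B -> B T1 | T0 T2 | T1 B
  C -> A X3 | C A | c
  T0 -> b
  T1 -> c
  T2 -> a
  X3 -> A T1

CYK fill:
  [0..0]={S,T2}  "a"  orig:{S}
  [1..1]={T0}  "b"  orig:{}
  [2..2]={A,C,T1}  "c"  orig:{A,C}
  [3..3]={S,T2}  "a"  orig:{S}
  [4..4]={A,C,T1}  "c"  orig:{A,C}
  [5..5]={A,C,T1}  "c"  orig:{A,C}
  [0..1]=∅  "ab"
  [1..2]={A}  "bc"
  [2..3]=∅  "ca"
  [3..4]={S}  "ac"
  [4..5]={C,X3}  "cc"  orig:{C}
  [0..2]=∅  "abc"
  [1..3]=∅  "bca"
  [2..4]=∅  "cac"
  [3..5]={S}  "acc"
  [0..3]=∅  "abca"
  [1..4]=∅  "bcac"
  [2..5]=∅  "cacc"
  [0..4]=∅  "abcac"
  [1..5]=∅  "bcacc"
  [0..5]=∅  "abcacc"

S ∉ T[0,5] ⇒ NO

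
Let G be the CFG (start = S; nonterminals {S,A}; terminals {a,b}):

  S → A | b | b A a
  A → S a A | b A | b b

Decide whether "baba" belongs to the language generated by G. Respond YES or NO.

CNF form of G:
  S -> S X3 | T1 A | T1 T1 | T1 X4 | b
  A -> S X2 | T1 A | T1 T1
  T0 -> a
  T1 -> b
  X2 -> T0 A
  X3 -> T0 A
  X4 -> A T0

CYK fill:
  T[0,0] 'b' = {S,T1}  orig:{S}
  T[1,1] 'a' = {T0}  orig:{}
  T[2,2] 'b' = {S,T1}  orig:{S}
  T[3,3] 'a' = {T0}  orig:{}
  T[0,1] 'ba' = ∅
  T[1,2] 'ab' = ∅
  T[2,3] 'ba' = ∅
  T[0,2] 'bab' = ∅
  T[1,3] 'aba' = ∅
  T[0,3] 'baba' = ∅

S ∉ T[0,3] ⇒ NO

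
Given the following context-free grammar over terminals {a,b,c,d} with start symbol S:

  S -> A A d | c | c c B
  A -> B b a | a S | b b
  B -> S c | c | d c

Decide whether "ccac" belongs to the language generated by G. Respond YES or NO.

Convert to CNF:
  S -> A X5 | T2 X6 | c
  A -> B X4 | T0 T0 | T1 S
  B -> S T2 | T3 T2 | c
  T0 -> b
  T1 -> a
  T2 -> c
  T3 -> d
  X4 -> T0 T1
  X5 -> A T3
  X6 -> T2 B

CYK table (by increasing span):
  T[0,0] 'c' = {B,S,T2}  orig:{B,S}
  T[1,1] 'c' = {B,S,T2}  orig:{B,S}
  T[2,2] 'a' = {T1}  orig:{}
  T[3,3] 'c' = {B,S,T2}  orig:{B,S}
  T[0,1] 'cc' = {B,X6}  orig:{B}
  T[1,2] 'ca' = ∅
  T[2,3] 'ac' = {A}
  T[0,2] 'cca' = ∅
  T[1,3] 'cac' = ∅
  T[0,3] 'ccac' = ∅

S ∉ T[0,3] ⇒ NO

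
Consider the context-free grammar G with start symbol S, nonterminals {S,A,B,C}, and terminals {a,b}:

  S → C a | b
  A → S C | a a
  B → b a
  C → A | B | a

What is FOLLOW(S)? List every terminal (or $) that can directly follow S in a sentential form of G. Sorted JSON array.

Compute FIRST by fixpoint:
pass 1:
  A via A→a a: +{a}
  B via B→b a: +{b}
  C via C→A: +{a}
  C via C→B: +{b}
  S via S→C a: +{a,b}
  FIRST(S)={a,b}  FIRST(A)={a}  FIRST(B)={b}  FIRST(C)={a,b}
pass 2:
  A via A→S C: +{b}
  FIRST(S)={a,b}  FIRST(A)={a,b}  FIRST(B)={b}  FIRST(C)={a,b}
pass 3: (stable)
  FIRST(S)={a,b}  FIRST(A)={a,b}  FIRST(B)={b}  FIRST(C)={a,b}

FOLLOW sets:
seed FOLLOW(S) with $
iter 1:
  A→S C: FOLLOW(S) ⊇ FIRST(C) = {a,b}; new: +{a,b}
  S→C a: FOLLOW(C) ⊇ FIRST(a) = {a}; new: +{a}
  S: {$,a,b}  A: {}  B: {}  C: {a}
iter 2:
  C→A: FOLLOW(A) ⊇ FOLLOW(C) ⊇ {a}; new: +{a}
  C→B: FOLLOW(B) ⊇ FOLLOW(C) ⊇ {a}; new: +{a}
  S: {$,a,b}  A: {a}  B: {a}  C: {a}
iter 3: (no change)
  S: {$,a,b}  A: {a}  B: {a}  C: {a}

FOLLOW(S) = ["$", "a", "b"]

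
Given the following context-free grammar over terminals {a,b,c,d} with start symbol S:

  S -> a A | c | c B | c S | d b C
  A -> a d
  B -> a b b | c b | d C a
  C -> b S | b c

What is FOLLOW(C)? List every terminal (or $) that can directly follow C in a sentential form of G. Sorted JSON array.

FIRST sets, iterate to fixpoint:
pass 1:
  A via A→a d: +{a}
  B via B→a b b: +{a}
  B via B→c b: +{c}
  B via B→d C a: +{d}
  C via C→b S: +{b}
  S via S→a A: +{a}
  S via S→c: +{c}
  S via S→d b C: +{d}
  FIRST[S]={a,c,d}  FIRST[A]={a}  FIRST[B]={a,c,d}  FIRST[C]={b}
pass 2: — fixpoint
  FIRST[S]={a,c,d}  FIRST[A]={a}  FIRST[B]={a,c,d}  FIRST[C]={b}

Compute FOLLOW by fixpoint:
FOLLOW(S) := {$}
[1]
  B→d C a: FOLLOW(C) ⊇ FIRST(a) = {a}; new: +{a}
  C→b S: FOLLOW(S) ⊇ FOLLOW(C) ⊇ {a}; new: +{a}
  S→a A: FOLLOW(A) ⊇ FOLLOW(S) ⊇ {$,a}; new: +{$,a}
  S→c B: FOLLOW(B) ⊇ FOLLOW(S) ⊇ {$,a}; new: +{$,a}
  S→d b C: FOLLOW(C) ⊇ FOLLOW(S) ⊇ {$,a}; new: +{$}
  S: {$,a}  A: {$,a}  B: {$,a}  C: {$,a}
[2] — fixpoint
  S: {$,a}  A: {$,a}  B: {$,a}  C: {$,a}

FOLLOW(C) = ["$", "a"]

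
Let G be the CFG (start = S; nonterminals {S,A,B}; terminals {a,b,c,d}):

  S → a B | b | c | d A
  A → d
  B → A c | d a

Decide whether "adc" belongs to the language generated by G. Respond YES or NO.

CNF form of G:
  S -> T1 A | T2 B | b | c
  A -> d
  B -> A T0 | T1 T2
  T0 -> c
  T1 -> d
  T2 -> a

CYK fill:
  [0..0]={T2}  "a"  orig:{}
  [1..1]={A,T1}  "d"  orig:{A}
  [2..2]={S,T0}  "c"  orig:{S}
  [0..1]=∅  "ad"
  [1..2]={B}  "dc"
  [0..2]={S}  "adc"

S ∈ T[0,2] ⇒ YES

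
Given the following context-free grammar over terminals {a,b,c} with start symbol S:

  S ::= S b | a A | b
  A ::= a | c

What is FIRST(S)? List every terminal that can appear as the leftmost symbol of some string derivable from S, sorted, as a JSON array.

FIRST sets, iterate to fixpoint:
iter 1:
  A via A→a: +{a}
  A via A→c: +{c}
  S via S→a A: +{a}
  S via S→b: +{b}
  S: {a,b}  A: {a,c}
iter 2: done
  S: {a,b}  A: {a,c}

FIRST(S) = ["a", "b"]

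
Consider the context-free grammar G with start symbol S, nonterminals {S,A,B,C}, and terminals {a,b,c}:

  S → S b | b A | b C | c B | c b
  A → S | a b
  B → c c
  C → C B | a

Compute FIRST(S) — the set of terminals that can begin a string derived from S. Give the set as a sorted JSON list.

FIRST iteration:
pass 1:
  A via A→a b: +{a}
  B via B→c c: +{c}
  C via C→a: +{a}
  S via S→b A: +{b}
  S via S→c B: +{c}
  FIRST(S)={b,c}  FIRST(A)={a}  FIRST(B)={c}  FIRST(C)={a}
pass 2:
  A via A→S: +{b,c}
  FIRST(S)={b,c}  FIRST(A)={a,b,c}  FIRST(B)={c}  FIRST(C)={a}
pass 3: (stable)
  FIRST(S)={b,c}  FIRST(A)={a,b,c}  FIRST(B)={c}  FIRST(C)={a}

FIRST(S) = ["b", "c"]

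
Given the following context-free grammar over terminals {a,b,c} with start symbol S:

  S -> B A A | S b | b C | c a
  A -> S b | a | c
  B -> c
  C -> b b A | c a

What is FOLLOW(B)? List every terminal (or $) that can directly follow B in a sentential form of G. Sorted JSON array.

Compute FIRST by fixpoint:
[1]
  A via A→a: +{a}
  A via A→c: +{c}
  B via B→c: +{c}
  C via C→b b A: +{b}
  C via C→c a: +{c}
  S via S→B A A: +{c}
  S via S→b C: +{b}
  FIRST(S)={b,c}  FIRST(A)={a,c}  FIRST(B)={c}  FIRST(C)={b,c}
[2]
  A via A→S b: +{b}
  FIRST(S)={b,c}  FIRST(A)={a,b,c}  FIRST(B)={c}  FIRST(C)={b,c}
[3] (stable)
  FIRST(S)={b,c}  FIRST(A)={a,b,c}  FIRST(B)={c}  FIRST(C)={b,c}

FOLLOW sets:
FOLLOW(S) := {$}
[1]
  A→S b: FOLLOW(S) ⊇ FIRST(b) = {b}; new: +{b}
  S→B A A: FOLLOW(B) ⊇ FIRST(A) = {a,b,c}; new: +{a,b,c}
  S→B A A: FOLLOW(A) ⊇ FIRST(A) = {a,b,c}; new: +{a,b,c}
  S→B A A: FOLLOW(A) ⊇ FOLLOW(S) ⊇ {$,b}; new: +{$}
  S→b C: FOLLOW(C) ⊇ FOLLOW(S) ⊇ {$,b}; new: +{$,b}
  S: {$,b}  A: {$,a,b,c}  B: {a,b,c}  C: {$,b}
[2] done
  S: {$,b}  A: {$,a,b,c}  B: {a,b,c}  C: {$,b}

FOLLOW(B) = ["a", "b", "c"]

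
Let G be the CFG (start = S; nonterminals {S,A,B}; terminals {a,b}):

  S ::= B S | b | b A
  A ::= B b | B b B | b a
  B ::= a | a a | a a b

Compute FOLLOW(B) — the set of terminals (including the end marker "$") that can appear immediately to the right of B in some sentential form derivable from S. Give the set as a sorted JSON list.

FIRST sets, iterate to fixpoint:
round 1:
  A via A→b a: +{b}
  B via B→a: +{a}
  S via S→B S: +{a}
  S via S→b: +{b}
  S: {a,b}  A: {b}  B: {a}
round 2:
  A via A→B b: +{a}
  S: {a,b}  A: {a,b}  B: {a}
round 3: — fixpoint
  S: {a,b}  A: {a,b}  B: {a}

FOLLOW iteration:
FOLLOW(S) := {$}
pass 1:
  A→B b: FOLLOW(B) ⊇ FIRST(b) = {b}; new: +{b}
  S→B S: FOLLOW(B) ⊇ FIRST(S) = {a,b}; new: +{a}
  S→b A: FOLLOW(A) ⊇ FOLLOW(S) ⊇ {$}; new: +{$}
  FOLLOW[S]={$}  FOLLOW[A]={$}  FOLLOW[B]={a,b}
pass 2:
  A→B b B: FOLLOW(B) ⊇ FOLLOW(A) ⊇ {$}; new: +{$}
  FOLLOW[S]={$}  FOLLOW[A]={$}  FOLLOW[B]={$,a,b}
pass 3: (no change)
  FOLLOW[S]={$}  FOLLOW[A]={$}  FOLLOW[B]={$,a,b}

FOLLOW(B) = ["$", "a", "b"]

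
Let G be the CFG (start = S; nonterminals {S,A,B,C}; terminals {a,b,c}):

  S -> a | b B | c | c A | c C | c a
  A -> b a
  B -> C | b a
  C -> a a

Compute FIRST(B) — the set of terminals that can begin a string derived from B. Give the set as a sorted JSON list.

FIRST iteration:
[1]
  A via A→b a: +{b}
  B via B→b a: +{b}
  C via C→a a: +{a}
  S via S→a: +{a}
  S via S→b B: +{b}
  S via S→c: +{c}
  S: {a,b,c}  A: {b}  B: {b}  C: {a}
[2]
  B via B→C: +{a}
  S: {a,b,c}  A: {b}  B: {a,b}  C: {a}
[3] (stable)
  S: {a,b,c}  A: {b}  B: {a,b}  C: {a}

FIRST(B) = ["a", "b"]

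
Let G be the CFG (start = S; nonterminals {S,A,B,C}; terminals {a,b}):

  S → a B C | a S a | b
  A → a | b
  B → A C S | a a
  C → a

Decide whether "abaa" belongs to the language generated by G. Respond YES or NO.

CNF form of G:
  S -> T0 X2 | T0 X3 | b
  A -> a | b
  B -> A X1 | T0 T0
  C -> a
  T0 -> a
  X1 -> C S
  X2 -> B C
  X3 -> S T0

CYK fill:
  [0..0]={A,C,T0}  "a"  orig:{A,C}
  [1..1]={A,S}  "b"
  [2..2]={A,C,T0}  "a"  orig:{A,C}
  [3..3]={A,C,T0}  "a"  orig:{A,C}
  [0..1]={X1}  "ab"  orig:{}
  [1..2]={X3}  "ba"  orig:{}
  [2..3]={B}  "aa"
  [0..2]={S}  "aba"
  [1..3]=∅  "baa"
  [0..3]={X3}  "abaa"  orig:{}

S ∉ T[0,3] ⇒ NO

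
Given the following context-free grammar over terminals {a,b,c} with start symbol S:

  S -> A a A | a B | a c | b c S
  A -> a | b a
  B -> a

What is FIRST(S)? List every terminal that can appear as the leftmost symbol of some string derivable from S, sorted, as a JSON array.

FIRST iteration:
round 1:
  A via A→a: +{a}
  A via A→b a: +{b}
  B via B→a: +{a}
  S via S→A a A: +{a,b}
  FIRST(S)={a,b}  FIRST(A)={a,b}  FIRST(B)={a}
round 2: (stable)
  FIRST(S)={a,b}  FIRST(A)={a,b}  FIRST(B)={a}

FIRST(S) = ["a", "b"]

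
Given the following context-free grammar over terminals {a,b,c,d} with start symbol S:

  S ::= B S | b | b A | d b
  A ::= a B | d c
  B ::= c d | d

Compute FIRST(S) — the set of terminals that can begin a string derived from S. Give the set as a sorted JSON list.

FIRST iteration:
pass 1:
  A via A→a B: +{a}
  A via A→d c: +{d}
  B via B→c d: +{c}
  B via B→d: +{d}
  S via S→B S: +{c,d}
  S via S→b: +{b}
  S: {b,c,d}  A: {a,d}  B: {c,d}
pass 2: (no change)
  S: {b,c,d}  A: {a,d}  B: {c,d}

FIRST(S) = ["b", "c", "d"]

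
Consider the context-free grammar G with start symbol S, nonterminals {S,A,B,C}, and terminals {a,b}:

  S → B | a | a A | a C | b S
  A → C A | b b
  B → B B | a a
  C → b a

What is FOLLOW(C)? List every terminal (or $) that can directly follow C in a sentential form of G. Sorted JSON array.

Compute FIRST by fixpoint:
[1]
  A via A→b b: +{b}
  B via B→a a: +{a}
  C via C→b a: +{b}
  S via S→B: +{a}
  S via S→b S: +{b}
  FIRST(S)={a,b}  FIRST(A)={b}  FIRST(B)={a}  FIRST(C)={b}
[2] done
  FIRST(S)={a,b}  FIRST(A)={b}  FIRST(B)={a}  FIRST(C)={b}

FOLLOW iteration:
initialize: $ ∈ FOLLOW(S)
pass 1:
  A→C A: FOLLOW(C) ⊇ FIRST(A) = {b}; new: +{b}
  B→B B: FOLLOW(B) ⊇ FIRST(B) = {a}; new: +{a}
  S→B: FOLLOW(B) ⊇ FOLLOW(S) ⊇ {$}; new: +{$}
  S→a A: FOLLOW(A) ⊇ FOLLOW(S) ⊇ {$}; new: +{$}
  S→a C: FOLLOW(C) ⊇ FOLLOW(S) ⊇ {$}; new: +{$}
  S: {$}  A: {$}  B: {$,a}  C: {$,b}
pass 2: — fixpoint
  S: {$}  A: {$}  B: {$,a}  C: {$,b}

FOLLOW(C) = ["$", "b"]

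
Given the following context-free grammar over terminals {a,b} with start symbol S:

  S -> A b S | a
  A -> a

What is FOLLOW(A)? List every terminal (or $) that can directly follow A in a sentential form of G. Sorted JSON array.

FIRST iteration:
pass 1:
  A via A→a: +{a}
  S via S→A b S: +{a}
  S: {a}  A: {a}
pass 2: (no change)
  S: {a}  A: {a}

FOLLOW iteration:
initialize: $ ∈ FOLLOW(S)
pass 1:
  S→A b S: FOLLOW(A) ⊇ FIRST(b) = {b}; new: +{b}
  FOLLOW(S)={$}  FOLLOW(A)={b}
pass 2: (no change)
  FOLLOW(S)={$}  FOLLOW(A)={b}

FOLLOW(A) = ["b"]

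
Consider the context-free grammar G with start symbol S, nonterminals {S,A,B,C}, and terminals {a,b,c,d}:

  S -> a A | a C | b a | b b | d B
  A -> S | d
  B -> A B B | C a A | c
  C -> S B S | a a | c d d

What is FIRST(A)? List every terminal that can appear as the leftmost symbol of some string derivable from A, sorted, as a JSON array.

FIRST sets, iterate to fixpoint:
pass 1:
  A via A→d: +{d}
  B via B→A B B: +{d}
  B via B→c: +{c}
  C via C→a a: +{a}
  C via C→c d d: +{c}
  S via S→a A: +{a}
  S via S→b a: +{b}
  S via S→d B: +{d}
  S: {a,b,d}  A: {d}  B: {c,d}  C: {a,c}
pass 2:
  A via A→S: +{a,b}
  B via B→A B B: +{a,b}
  C via C→S B S: +{b,d}
  S: {a,b,d}  A: {a,b,d}  B: {a,b,c,d}  C: {a,b,c,d}
pass 3: — fixpoint
  S: {a,b,d}  A: {a,b,d}  B: {a,b,c,d}  C: {a,b,c,d}

FIRST(A) = ["a", "b", "d"]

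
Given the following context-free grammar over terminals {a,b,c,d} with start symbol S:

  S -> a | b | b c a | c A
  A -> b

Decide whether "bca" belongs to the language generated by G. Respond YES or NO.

CNF form of G:
  S -> T0 X3 | T1 A | a | b
  A -> b
  T0 -> b
  T1 -> c
  T2 -> a
  X3 -> T1 T2

Fill CYK table bottom-up:
  cell(0,0) b: {A,S,T0}  orig:{A,S}
  cell(1,1) c: {T1}  orig:{}
  cell(2,2) a: {S,T2}  orig:{S}
  cell(0,1) bc: ∅
  cell(1,2) ca: {X3}  orig:{}
  cell(0,2) bca: {S}

S ∈ T[0,2] ⇒ YES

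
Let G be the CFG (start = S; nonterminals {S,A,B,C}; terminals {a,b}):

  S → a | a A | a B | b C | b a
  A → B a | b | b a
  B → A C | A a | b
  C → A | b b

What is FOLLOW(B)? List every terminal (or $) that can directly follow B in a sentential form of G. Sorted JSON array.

Compute FIRST by fixpoint:
round 1:
  A via A→b: +{b}
  B via B→A C: +{b}
  C via C→A: +{b}
  S via S→a: +{a}
  S via S→b C: +{b}
  FIRST[S]={a,b}  FIRST[A]={b}  FIRST[B]={b}  FIRST[C]={b}
round 2: — fixpoint
  FIRST[S]={a,b}  FIRST[A]={b}  FIRST[B]={b}  FIRST[C]={b}

FOLLOW sets:
initialize: $ ∈ FOLLOW(S)
iter 1:
  A→B a: FOLLOW(B) ⊇ FIRST(a) = {a}; new: +{a}
  B→A C: FOLLOW(A) ⊇ FIRST(C) = {b}; new: +{b}
  B→A C: FOLLOW(C) ⊇ FOLLOW(B) ⊇ {a}; new: +{a}
  B→A a: FOLLOW(A) ⊇ FIRST(a) = {a}; new: +{a}
  S→a A: FOLLOW(A) ⊇ FOLLOW(S) ⊇ {$}; new: +{$}
  S→a B: FOLLOW(B) ⊇ FOLLOW(S) ⊇ {$}; new: +{$}
  S→b C: FOLLOW(C) ⊇ FOLLOW(S) ⊇ {$}; new: +{$}
  FOLLOW(S)={$}  FOLLOW(A)={$,a,b}  FOLLOW(B)={$,a}  FOLLOW(C)={$,a}
iter 2: (stable)
  FOLLOW(S)={$}  FOLLOW(A)={$,a,b}  FOLLOW(B)={$,a}  FOLLOW(C)={$,a}

FOLLOW(B) = ["$", "a"]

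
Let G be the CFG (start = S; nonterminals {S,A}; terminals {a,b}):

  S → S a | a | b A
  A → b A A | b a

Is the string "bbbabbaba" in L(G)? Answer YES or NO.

Convert to CNF:
  S -> S T1 | T0 A | a
  A -> T0 T1 | T0 X2
  T0 -> b
  T1 -> a
  X2 -> A A

CYK table (by increasing span):
  T[0,0] 'b' = {T0}  orig:{}
  T[1,1] 'b' = {T0}  orig:{}
  T[2,2] 'b' = {T0}  orig:{}
  T[3,3] 'a' = {S,T1}  orig:{S}
  T[4,4] 'b' = {T0}  orig:{}
  T[5,5] 'b' = {T0}  orig:{}
  T[6,6] 'a' = {S,T1}  orig:{S}
  T[7,7] 'b' = {T0}  orig:{}
  T[8,8] 'a' = {S,T1}  orig:{S}
  T[0,1] 'bb' = ∅
  T[1,2] 'bb' = ∅
  T[2,3] 'ba' = {A}
  T[3,4] 'ab' = ∅
  T[4,5] 'bb' = ∅
  T[5,6] 'ba' = {A}
  T[6,7] 'ab' = ∅
  T[7,8] 'ba' = {A}
  T[0,2] 'bbb' = ∅
  T[1,3] 'bba' = {S}
  T[2,4] 'bab' = ∅
  T[3,5] 'abb' = ∅
  T[4,6] 'bba' = {S}
  T[5,7] 'bab' = ∅
  T[6,8] 'aba' = ∅
  T[0,3] 'bbba' = ∅
  T[1,4] 'bbab' = ∅
  T[2,5] 'babb' = ∅
  T[3,6] 'abba' = ∅
  T[4,7] 'bbab' = ∅
  T[5,8] 'baba' = {X2}  orig:{}
  T[0,4] 'bbbab' = ∅
  T[1,5] 'bbabb' = ∅
  T[2,6] 'babba' = ∅
  T[3,7] 'abbab' = ∅
  T[4,8] 'bbaba' = {A}
  T[0,5] 'bbbabb' = ∅
  T[1,6] 'bbabba' = ∅
  T[2,7] 'babbab' = ∅
  T[3,8] 'abbaba' = ∅
  T[0,6] 'bbbabba' = ∅
  T[1,7] 'bbabbab' = ∅
  T[2,8] 'babbaba' = {X2}  orig:{}
  T[0,7] 'bbbabbab' = ∅
  T[1,8] 'bbabbaba' = {A}
  T[0,8] 'bbbabbaba' = {S}

S ∈ T[0,8] ⇒ YES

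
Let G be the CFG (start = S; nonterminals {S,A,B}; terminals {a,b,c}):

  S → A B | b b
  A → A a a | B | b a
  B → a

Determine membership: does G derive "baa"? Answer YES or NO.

Convert to CNF:
  S -> A B | T1 T1
  A -> A X2 | T1 T0 | a
  B -> a
  T0 -> a
  T1 -> b
  X2 -> T0 T0

Fill CYK table bottom-up:
  [0..0]={T1}  "b"  orig:{}
  [1..1]={A,B,T0}  "a"  orig:{A,B}
  [2..2]={A,B,T0}  "a"  orig:{A,B}
  [0..1]={A}  "ba"
  [1..2]={S,X2}  "aa"  orig:{S}
  [0..2]={S}  "baa"

S ∈ T[0,2] ⇒ YES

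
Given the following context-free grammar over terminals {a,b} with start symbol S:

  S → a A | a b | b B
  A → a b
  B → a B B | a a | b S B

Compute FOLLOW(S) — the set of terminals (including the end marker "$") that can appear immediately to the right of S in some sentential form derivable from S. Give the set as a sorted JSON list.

FIRST sets, iterate to fixpoint:
[1]
  A via A→a b: +{a}
  B via B→a B B: +{a}
  B via B→b S B: +{b}
  S via S→a A: +{a}
  S via S→b B: +{b}
  S: {a,b}  A: {a}  B: {a,b}
[2] done
  S: {a,b}  A: {a}  B: {a,b}

FOLLOW sets:
FOLLOW(S) := {$}
[1]
  B→a B B: FOLLOW(B) ⊇ FIRST(B) = {a,b}; new: +{a,b}
  B→b S B: FOLLOW(S) ⊇ FIRST(B) = {a,b}; new: +{a,b}
  S→a A: FOLLOW(A) ⊇ FOLLOW(S) ⊇ {$,a,b}; new: +{$,a,b}
  S→b B: FOLLOW(B) ⊇ FOLLOW(S) ⊇ {$,a,b}; new: +{$}
  S: {$,a,b}  A: {$,a,b}  B: {$,a,b}
[2] (no change)
  S: {$,a,b}  A: {$,a,b}  B: {$,a,b}

FOLLOW(S) = ["$", "a", "b"]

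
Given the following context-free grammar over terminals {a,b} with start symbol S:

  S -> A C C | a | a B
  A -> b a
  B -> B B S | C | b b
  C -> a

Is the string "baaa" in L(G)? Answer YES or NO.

Convert to CNF:
  S -> A X3 | T1 B | a
  A -> T0 T1
  B -> B X2 | T0 T0 | a
  C -> a
  T0 -> b
  T1 -> a
  X2 -> B S
  X3 -> C C

CYK table (by increasing span):
  cell(0,0) b: {T0}  orig:{}
  cell(1,1) a: {B,C,S,T1}  orig:{B,C,S}
  cell(2,2) a: {B,C,S,T1}  orig:{B,C,S}
  cell(3,3) a: {B,C,S,T1}  orig:{B,C,S}
  cell(0,1) ba: {A}
  cell(1,2) aa: {S,X2,X3}  orig:{S}
  cell(2,3) aa: {S,X2,X3}  orig:{S}
  cell(0,2) baa: ∅
  cell(1,3) aaa: {B,X2}  orig:{B}
  cell(0,3) baaa: {S}

S ∈ T[0,3] ⇒ YES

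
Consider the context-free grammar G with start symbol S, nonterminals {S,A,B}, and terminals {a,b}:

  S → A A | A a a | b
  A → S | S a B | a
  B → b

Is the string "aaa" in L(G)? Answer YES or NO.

CNF form of G:
  S -> A A | A X3 | b
  A -> A A | A X1 | S X2 | a | b
  B -> b
  T0 -> a
  X1 -> T0 T0
  X2 -> T0 B
  X3 -> T0 T0

Fill CYK table bottom-up:
  T[0,0] 'a' = {A,T0}  orig:{A}
  T[1,1] 'a' = {A,T0}  orig:{A}
  T[2,2] 'a' = {A,T0}  orig:{A}
  T[0,1] 'aa' = {A,S,X1,X3}  orig:{A,S}
  T[1,2] 'aa' = {A,S,X1,X3}  orig:{A,S}
  T[0,2] 'aaa' = {A,S}

S ∈ T[0,2] ⇒ YES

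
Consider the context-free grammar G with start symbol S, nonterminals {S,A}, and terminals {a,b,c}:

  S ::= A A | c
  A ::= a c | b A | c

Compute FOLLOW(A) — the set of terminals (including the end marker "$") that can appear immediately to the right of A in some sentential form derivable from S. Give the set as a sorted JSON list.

FIRST sets, iterate to fixpoint:
round 1:
  A via A→a c: +{a}
  A via A→b A: +{b}
  A via A→c: +{c}
  S via S→A A: +{a,b,c}
  FIRST[S]={a,b,c}  FIRST[A]={a,b,c}
round 2: (no change)
  FIRST[S]={a,b,c}  FIRST[A]={a,b,c}

Compute FOLLOW by fixpoint:
seed FOLLOW(S) with $
pass 1:
  S→A A: FOLLOW(A) ⊇ FIRST(A) = {a,b,c}; new: +{a,b,c}
  S→A A: FOLLOW(A) ⊇ FOLLOW(S) ⊇ {$}; new: +{$}
  S: {$}  A: {$,a,b,c}
pass 2: — fixpoint
  S: {$}  A: {$,a,b,c}

FOLLOW(A) = ["$", "a", "b", "c"]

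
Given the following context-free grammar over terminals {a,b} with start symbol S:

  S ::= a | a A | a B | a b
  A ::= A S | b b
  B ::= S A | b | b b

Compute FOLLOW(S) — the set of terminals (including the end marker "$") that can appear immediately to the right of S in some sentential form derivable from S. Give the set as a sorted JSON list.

FIRST iteration:
pass 1:
  A via A→b b: +{b}
  B via B→b: +{b}
  S via S→a: +{a}
  FIRST(S)={a}  FIRST(A)={b}  FIRST(B)={b}
pass 2:
  B via B→S A: +{a}
  FIRST(S)={a}  FIRST(A)={b}  FIRST(B)={a,b}
pass 3: done
  FIRST(S)={a}  FIRST(A)={b}  FIRST(B)={a,b}

FOLLOW iteration:
FOLLOW(S) := {$}
pass 1:
  A→A S: FOLLOW(A) ⊇ FIRST(S) = {a}; new: +{a}
  A→A S: FOLLOW(S) ⊇ FOLLOW(A) ⊇ {a}; new: +{a}
  B→S A: FOLLOW(S) ⊇ FIRST(A) = {b}; new: +{b}
  S→a A: FOLLOW(A) ⊇ FOLLOW(S) ⊇ {$,a,b}; new: +{$,b}
  S→a B: FOLLOW(B) ⊇ FOLLOW(S) ⊇ {$,a,b}; new: +{$,a,b}
  S: {$,a,b}  A: {$,a,b}  B: {$,a,b}
pass 2: — fixpoint
  S: {$,a,b}  A: {$,a,b}  B: {$,a,b}

FOLLOW(S) = ["$", "a", "b"]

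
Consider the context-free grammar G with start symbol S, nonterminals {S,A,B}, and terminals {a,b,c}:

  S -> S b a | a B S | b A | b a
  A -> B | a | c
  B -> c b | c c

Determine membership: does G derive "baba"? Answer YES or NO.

Convert to CNF:
  S -> S X3 | T1 A | T1 T2 | T2 X4
  A -> T0 T0 | T0 T1 | a | c
  B -> T0 T0 | T0 T1
  T0 -> c
  T1 -> b
  T2 -> a
  X3 -> T1 T2
  X4 -> B S

Fill CYK table bottom-up:
  cell(0,0) b: {T1}  orig:{}
  cell(1,1) a: {A,T2}  orig:{A}
  cell(2,2) b: {T1}  orig:{}
  cell(3,3) a: {A,T2}  orig:{A}
  cell(0,1) ba: {S,X3}  orig:{S}
  cell(1,2) ab: ∅
  cell(2,3) ba: {S,X3}  orig:{S}
  cell(0,2) bab: ∅
  cell(1,3) aba: ∅
  cell(0,3) baba: {S}

S ∈ T[0,3] ⇒ YES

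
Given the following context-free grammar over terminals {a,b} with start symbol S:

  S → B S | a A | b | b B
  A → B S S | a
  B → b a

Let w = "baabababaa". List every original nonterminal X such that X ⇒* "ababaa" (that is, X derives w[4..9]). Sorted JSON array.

Convert to CNF:
  S -> B S | T0 B | T1 A | b
  A -> B X2 | a
  B -> T0 T1
  T0 -> b
  T1 -> a
  X2 -> S S

CYK table (by increasing span) — only the sub-triangle for w[4..9]:
  [4..4]={A,T1}  "a"  orig:{A}
  [5..5]={S,T0}  "b"  orig:{S}
  [6..6]={A,T1}  "a"  orig:{A}
  [7..7]={S,T0}  "b"  orig:{S}
  [8..8]={A,T1}  "a"  orig:{A}
  [9..9]={A,T1}  "a"  orig:{A}
  [4..5]=∅  "ab"
  [5..6]={B}  "ba"
  [6..7]=∅  "ab"
  [7..8]={B}  "ba"
  [8..9]={S}  "aa"
  [4..6]=∅  "aba"
  [5..7]={S}  "bab"
  [6..8]=∅  "aba"
  [7..9]={X2}  "baa"  orig:{}
  [4..7]=∅  "abab"
  [5..8]=∅  "baba"
  [6..9]=∅  "abaa"
  [4..8]=∅  "ababa"
  [5..9]={A,X2}  "babaa"  orig:{A}
  [4..9]={S}  "ababaa"

Original NTs in T[4,9] deriving "ababaa": ["S"]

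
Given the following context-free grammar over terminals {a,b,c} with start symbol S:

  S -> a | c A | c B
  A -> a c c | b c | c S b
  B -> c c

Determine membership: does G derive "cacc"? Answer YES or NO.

CNF form of G:
  S -> T1 A | T1 B | a
  A -> T0 X3 | T1 X4 | T2 T1
  B -> T1 T1
  T0 -> a
  T1 -> c
  T2 -> b
  X3 -> T1 T1
  X4 -> S T2

CYK fill:
  cell(0,0) c: {T1}  orig:{}
  cell(1,1) a: {S,T0}  orig:{S}
  cell(2,2) c: {T1}  orig:{}
  cell(3,3) c: {T1}  orig:{}
  cell(0,1) ca: ∅
  cell(1,2) ac: ∅
  cell(2,3) cc: {B,X3}  orig:{B}
  cell(0,2) cac: ∅
  cell(1,3) acc: {A}
  cell(0,3) cacc: {S}

S ∈ T[0,3] ⇒ YES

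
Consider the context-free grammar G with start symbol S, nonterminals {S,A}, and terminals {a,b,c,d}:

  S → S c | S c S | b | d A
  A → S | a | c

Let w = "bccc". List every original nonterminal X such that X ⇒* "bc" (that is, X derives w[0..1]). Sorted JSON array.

Convert to CNF:
  S -> S T0 | S X3 | T1 A | b
  A -> S T0 | S X2 | T1 A | a | b | c
  T0 -> c
  T1 -> d
  X2 -> T0 S
  X3 -> T0 S

Fill CYK table bottom-up — only the sub-triangle for w[0..1]:
  [0..0]={A,S}  "b"
  [1..1]={A,T0}  "c"  orig:{A}
  [0..1]={A,S}  "bc"

Original NTs in T[0,1] deriving "bc": ["A", "S"]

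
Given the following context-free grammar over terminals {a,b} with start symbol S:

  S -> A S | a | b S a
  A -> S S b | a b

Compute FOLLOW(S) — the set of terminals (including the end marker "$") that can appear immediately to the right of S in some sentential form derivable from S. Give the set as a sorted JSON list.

Compute FIRST by fixpoint:
pass 1:
  A via A→a b: +{a}
  S via S→A S: +{a}
  S via S→b S a: +{b}
  S: {a,b}  A: {a}
pass 2:
  A via A→S S b: +{b}
  S: {a,b}  A: {a,b}
pass 3: — fixpoint
  S: {a,b}  A: {a,b}

FOLLOW sets:
FOLLOW(S) := {$}
pass 1:
  A→S S b: FOLLOW(S) ⊇ FIRST(S) = {a,b}; new: +{a,b}
  S→A S: FOLLOW(A) ⊇ FIRST(S) = {a,b}; new: +{a,b}
  FOLLOW[S]={$,a,b}  FOLLOW[A]={a,b}
pass 2: (no change)
  FOLLOW[S]={$,a,b}  FOLLOW[A]={a,b}

FOLLOW(S) = ["$", "a", "b"]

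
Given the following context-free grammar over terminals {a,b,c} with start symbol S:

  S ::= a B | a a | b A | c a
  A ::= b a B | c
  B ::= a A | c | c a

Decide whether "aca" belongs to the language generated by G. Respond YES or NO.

CNF form of G:
  S -> T0 A | T1 B | T1 T1 | T2 T1
  A -> T0 X3 | c
  B -> T1 A | T2 T1 | c
  T0 -> b
  T1 -> a
  T2 -> c
  X3 -> T1 B

Fill CYK table bottom-up:
  cell(0,0) a: {T1}  orig:{}
  cell(1,1) c: {A,B,T2}  orig:{A,B}
  cell(2,2) a: {T1}  orig:{}
  cell(0,1) ac: {B,S,X3}  orig:{B,S}
  cell(1,2) ca: {B,S}
  cell(0,2) aca: {S,X3}  orig:{S}

S ∈ T[0,2] ⇒ YES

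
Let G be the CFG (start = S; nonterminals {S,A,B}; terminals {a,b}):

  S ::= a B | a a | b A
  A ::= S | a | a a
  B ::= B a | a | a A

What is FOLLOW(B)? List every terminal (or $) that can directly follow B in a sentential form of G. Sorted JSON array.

Compute FIRST by fixpoint:
iter 1:
  A via A→a: +{a}
  B via B→a: +{a}
  S via S→a B: +{a}
  S via S→b A: +{b}
  S: {a,b}  A: {a}  B: {a}
iter 2:
  A via A→S: +{b}
  S: {a,b}  A: {a,b}  B: {a}
iter 3: — fixpoint
  S: {a,b}  A: {a,b}  B: {a}

FOLLOW iteration:
seed FOLLOW(S) with $
[1]
  B→B a: FOLLOW(B) ⊇ FIRST(a) = {a}; new: +{a}
  B→a A: FOLLOW(A) ⊇ FOLLOW(B) ⊇ {a}; new: +{a}
  S→a B: FOLLOW(B) ⊇ FOLLOW(S) ⊇ {$}; new: +{$}
  S→b A: FOLLOW(A) ⊇ FOLLOW(S) ⊇ {$}; new: +{$}
  S: {$}  A: {$,a}  B: {$,a}
[2]
  A→S: FOLLOW(S) ⊇ FOLLOW(A) ⊇ {$,a}; new: +{a}
  S: {$,a}  A: {$,a}  B: {$,a}
[3] done
  S: {$,a}  A: {$,a}  B: {$,a}

FOLLOW(B) = ["$", "a"]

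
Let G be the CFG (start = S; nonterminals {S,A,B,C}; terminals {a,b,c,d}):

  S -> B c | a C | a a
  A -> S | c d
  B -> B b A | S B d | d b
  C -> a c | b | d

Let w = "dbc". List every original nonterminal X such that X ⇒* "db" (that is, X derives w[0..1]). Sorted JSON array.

Convert to CNF:
  S -> B T0 | T1 C | T1 T1
  A -> B T0 | T0 T2 | T1 C | T1 T1
  B -> B X4 | S X5 | T2 T3
  C -> T1 T0 | b | d
  T0 -> c
  T1 -> a
  T2 -> d
  T3 -> b
  X4 -> T3 A
  X5 -> B T2

CYK table (by increasing span) (cells [i..j] with 0 ≤ i ≤ j ≤ 1 only):
  T[0,0] 'd' = {C,T2}  orig:{C}
  T[1,1] 'b' = {C,T3}  orig:{C}
  T[0,1] 'db' = {B}

Original NTs in T[0,1] deriving "db": ["B"]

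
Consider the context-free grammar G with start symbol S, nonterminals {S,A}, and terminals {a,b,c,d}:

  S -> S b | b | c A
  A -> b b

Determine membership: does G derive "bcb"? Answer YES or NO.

CNF form of G:
  S -> S T0 | T1 A | b
  A -> T0 T0
  T0 -> b
  T1 -> c

CYK fill:
  cell(0,0) b: {S,T0}  orig:{S}
  cell(1,1) c: {T1}  orig:{}
  cell(2,2) b: {S,T0}  orig:{S}
  cell(0,1) bc: ∅
  cell(1,2) cb: ∅
  cell(0,2) bcb: ∅

S ∉ T[0,2] ⇒ NO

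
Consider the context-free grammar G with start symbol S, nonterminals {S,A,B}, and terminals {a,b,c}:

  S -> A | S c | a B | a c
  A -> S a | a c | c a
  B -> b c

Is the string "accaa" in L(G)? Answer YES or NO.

Convert to CNF:
  S -> S T0 | S T1 | T0 B | T0 T1 | T1 T0
  A -> S T0 | T0 T1 | T1 T0
  B -> T2 T1
  T0 -> a
  T1 -> c
  T2 -> b

CYK table (by increasing span):
  [0..0]={T0}  "a"  orig:{}
  [1..1]={T1}  "c"  orig:{}
  [2..2]={T1}  "c"  orig:{}
  [3..3]={T0}  "a"  orig:{}
  [4..4]={T0}  "a"  orig:{}
  [0..1]={A,S}  "ac"
  [1..2]=∅  "cc"
  [2..3]={A,S}  "ca"
  [3..4]=∅  "aa"
  [0..2]={S}  "acc"
  [1..3]=∅  "cca"
  [2..4]={A,S}  "caa"
  [0..3]={A,S}  "acca"
  [1..4]=∅  "ccaa"
  [0..4]={A,S}  "accaa"

S ∈ T[0,4] ⇒ YES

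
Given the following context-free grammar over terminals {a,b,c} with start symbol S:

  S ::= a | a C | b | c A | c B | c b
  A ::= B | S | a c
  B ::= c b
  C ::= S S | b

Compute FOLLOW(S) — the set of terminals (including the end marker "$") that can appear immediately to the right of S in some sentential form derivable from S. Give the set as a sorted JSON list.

FIRST iteration:
iter 1:
  A via A→a c: +{a}
  B via B→c b: +{c}
  C via C→b: +{b}
  S via S→a: +{a}
  S via S→b: +{b}
  S via S→c A: +{c}
  FIRST[S]={a,b,c}  FIRST[A]={a}  FIRST[B]={c}  FIRST[C]={b}
iter 2:
  A via A→B: +{c}
  A via A→S: +{b}
  C via C→S S: +{a,c}
  FIRST[S]={a,b,c}  FIRST[A]={a,b,c}  FIRST[B]={c}  FIRST[C]={a,b,c}
iter 3: (stable)
  FIRST[S]={a,b,c}  FIRST[A]={a,b,c}  FIRST[B]={c}  FIRST[C]={a,b,c}

Compute FOLLOW by fixpoint:
initialize: $ ∈ FOLLOW(S)
round 1:
  C→S S: FOLLOW(S) ⊇ FIRST(S) = {a,b,c}; new: +{a,b,c}
  S→a C: FOLLOW(C) ⊇ FOLLOW(S) ⊇ {$,a,b,c}; new: +{$,a,b,c}
  S→c A: FOLLOW(A) ⊇ FOLLOW(S) ⊇ {$,a,b,c}; new: +{$,a,b,c}
  S→c B: FOLLOW(B) ⊇ FOLLOW(S) ⊇ {$,a,b,c}; new: +{$,a,b,c}
  FOLLOW(S)={$,a,b,c}  FOLLOW(A)={$,a,b,c}  FOLLOW(B)={$,a,b,c}  FOLLOW(C)={$,a,b,c}
round 2: (stable)
  FOLLOW(S)={$,a,b,c}  FOLLOW(A)={$,a,b,c}  FOLLOW(B)={$,a,b,c}  FOLLOW(C)={$,a,b,c}

FOLLOW(S) = ["$", "a", "b", "c"]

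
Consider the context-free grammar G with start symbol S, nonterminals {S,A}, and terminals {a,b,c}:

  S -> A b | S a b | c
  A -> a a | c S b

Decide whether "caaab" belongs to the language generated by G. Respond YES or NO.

Convert to CNF:
  S -> A T2 | S X4 | c
  A -> T0 T0 | T1 X3
  T0 -> a
  T1 -> c
  T2 -> b
  X3 -> S T2
  X4 -> T0 T2

Fill CYK table bottom-up:
  [0..0]={S,T1}  "c"  orig:{S}
  [1..1]={T0}  "a"  orig:{}
  [2..2]={T0}  "a"  orig:{}
  [3..3]={T0}  "a"  orig:{}
  [4..4]={T2}  "b"  orig:{}
  [0..1]=∅  "ca"
  [1..2]={A}  "aa"
  [2..3]={A}  "aa"
  [3..4]={X4}  "ab"  orig:{}
  [0..2]=∅  "caa"
  [1..3]=∅  "aaa"
  [2..4]={S}  "aab"
  [0..3]=∅  "caaa"
  [1..4]=∅  "aaab"
  [0..4]=∅  "caaab"

S ∉ T[0,4] ⇒ NO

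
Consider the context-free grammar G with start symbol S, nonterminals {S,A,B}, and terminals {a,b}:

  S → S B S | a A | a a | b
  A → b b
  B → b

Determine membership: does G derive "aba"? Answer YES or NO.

CNF form of G:
  S -> S X2 | T1 A | T1 T1 | b
  A -> T0 T0
  B -> b
  T0 -> b
  T1 -> a
  X2 -> B S

Fill CYK table bottom-up:
  [0..0]={T1}  "a"  orig:{}
  [1..1]={B,S,T0}  "b"  orig:{B,S}
  [2..2]={T1}  "a"  orig:{}
  [0..1]=∅  "ab"
  [1..2]=∅  "ba"
  [0..2]=∅  "aba"

S ∉ T[0,2] ⇒ NO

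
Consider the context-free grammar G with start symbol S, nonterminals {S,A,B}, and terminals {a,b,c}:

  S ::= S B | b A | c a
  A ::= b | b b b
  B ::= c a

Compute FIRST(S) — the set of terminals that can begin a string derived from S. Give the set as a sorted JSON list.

Compute FIRST by fixpoint:
pass 1:
  A via A→b: +{b}
  B via B→c a: +{c}
  S via S→b A: +{b}
  S via S→c a: +{c}
  S: {b,c}  A: {b}  B: {c}
pass 2: — fixpoint
  S: {b,c}  A: {b}  B: {c}

FIRST(S) = ["b", "c"]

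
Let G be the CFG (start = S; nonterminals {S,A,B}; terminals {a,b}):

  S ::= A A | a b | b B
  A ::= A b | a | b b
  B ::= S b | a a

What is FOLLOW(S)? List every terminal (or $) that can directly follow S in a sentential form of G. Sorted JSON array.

FIRST sets, iterate to fixpoint:
round 1:
  A via A→a: +{a}
  A via A→b b: +{b}
  B via B→a a: +{a}
  S via S→A A: +{a,b}
  FIRST(S)={a,b}  FIRST(A)={a,b}  FIRST(B)={a}
round 2:
  B via B→S b: +{b}
  FIRST(S)={a,b}  FIRST(A)={a,b}  FIRST(B)={a,b}
round 3: (stable)
  FIRST(S)={a,b}  FIRST(A)={a,b}  FIRST(B)={a,b}

Compute FOLLOW by fixpoint:
seed FOLLOW(S) with $
pass 1:
  A→A b: FOLLOW(A) ⊇ FIRST(b) = {b}; new: +{b}
  B→S b: FOLLOW(S) ⊇ FIRST(b) = {b}; new: +{b}
  S→A A: FOLLOW(A) ⊇ FIRST(A) = {a,b}; new: +{a}
  S→A A: FOLLOW(A) ⊇ FOLLOW(S) ⊇ {$,b}; new: +{$}
  S→b B: FOLLOW(B) ⊇ FOLLOW(S) ⊇ {$,b}; new: +{$,b}
  FOLLOW(S)={$,b}  FOLLOW(A)={$,a,b}  FOLLOW(B)={$,b}
pass 2: done
  FOLLOW(S)={$,b}  FOLLOW(A)={$,a,b}  FOLLOW(B)={$,b}

FOLLOW(S) = ["$", "b"]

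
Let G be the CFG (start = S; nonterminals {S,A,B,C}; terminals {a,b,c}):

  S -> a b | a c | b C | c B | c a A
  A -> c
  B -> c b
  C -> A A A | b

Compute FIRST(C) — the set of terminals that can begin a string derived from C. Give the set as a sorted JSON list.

FIRST sets, iterate to fixpoint:
pass 1:
  A via A→c: +{c}
  B via B→c b: +{c}
  C via C→A A A: +{c}
  C via C→b: +{b}
  S via S→a b: +{a}
  S via S→b C: +{b}
  S via S→c B: +{c}
  FIRST(S)={a,b,c}  FIRST(A)={c}  FIRST(B)={c}  FIRST(C)={b,c}
pass 2: (no change)
  FIRST(S)={a,b,c}  FIRST(A)={c}  FIRST(B)={c}  FIRST(C)={b,c}

FIRST(C) = ["b", "c"]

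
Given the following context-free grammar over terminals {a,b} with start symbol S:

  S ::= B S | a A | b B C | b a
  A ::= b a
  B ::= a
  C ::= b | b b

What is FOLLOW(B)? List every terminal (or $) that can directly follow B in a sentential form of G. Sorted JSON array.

FIRST iteration:
round 1:
  A via A→b a: +{b}
  B via B→a: +{a}
  C via C→b: +{b}
  S via S→B S: +{a}
  S via S→b B C: +{b}
  S: {a,b}  A: {b}  B: {a}  C: {b}
round 2: (no change)
  S: {a,b}  A: {b}  B: {a}  C: {b}

Compute FOLLOW by fixpoint:
FOLLOW(S) := {$}
[1]
  S→B S: FOLLOW(B) ⊇ FIRST(S) = {a,b}; new: +{a,b}
  S→a A: FOLLOW(A) ⊇ FOLLOW(S) ⊇ {$}; new: +{$}
  S→b B C: FOLLOW(C) ⊇ FOLLOW(S) ⊇ {$}; new: +{$}
  FOLLOW(S)={$}  FOLLOW(A)={$}  FOLLOW(B)={a,b}  FOLLOW(C)={$}
[2] (no change)
  FOLLOW(S)={$}  FOLLOW(A)={$}  FOLLOW(B)={a,b}  FOLLOW(C)={$}

FOLLOW(B) = ["a", "b"]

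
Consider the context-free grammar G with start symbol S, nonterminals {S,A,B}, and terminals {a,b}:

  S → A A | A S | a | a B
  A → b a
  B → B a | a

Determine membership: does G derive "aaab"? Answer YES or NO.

CNF form of G:
  S -> A A | A S | T1 B | a
  A -> T0 T1
  B -> B T1 | a
  T0 -> b
  T1 -> a

CYK fill:
  T[0,0] 'a' = {B,S,T1}  orig:{B,S}
  T[1,1] 'a' = {B,S,T1}  orig:{B,S}
  T[2,2] 'a' = {B,S,T1}  orig:{B,S}
  T[3,3] 'b' = {T0}  orig:{}
  T[0,1] 'aa' = {B,S}
  T[1,2] 'aa' = {B,S}
  T[2,3] 'ab' = ∅
  T[0,2] 'aaa' = {B,S}
  T[1,3] 'aab' = ∅
  T[0,3] 'aaab' = ∅

S ∉ T[0,3] ⇒ NO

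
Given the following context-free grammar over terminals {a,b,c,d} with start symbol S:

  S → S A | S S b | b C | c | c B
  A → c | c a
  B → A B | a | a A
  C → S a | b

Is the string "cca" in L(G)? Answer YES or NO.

CNF form of G:
  S -> S A | S X3 | T0 B | T2 C | c
  A -> T0 T1 | c
  B -> A B | T1 A | a
  C -> S T1 | b
  T0 -> c
  T1 -> a
  T2 -> b
  X3 -> S T2

CYK fill:
  cell(0,0) c: {A,S,T0}  orig:{A,S}
  cell(1,1) c: {A,S,T0}  orig:{A,S}
  cell(2,2) a: {B,T1}  orig:{B}
  cell(0,1) cc: {S}
  cell(1,2) ca: {A,B,C,S}
  cell(0,2) cca: {B,C,S}

S ∈ T[0,2] ⇒ YES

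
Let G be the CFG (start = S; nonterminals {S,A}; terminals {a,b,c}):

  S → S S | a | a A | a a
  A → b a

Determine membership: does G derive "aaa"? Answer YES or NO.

CNF form of G:
  S -> S S | T1 A | T1 T1 | a
  A -> T0 T1
  T0 -> b
  T1 -> a

Fill CYK table bottom-up:
  cell(0,0) a: {S,T1}  orig:{S}
  cell(1,1) a: {S,T1}  orig:{S}
  cell(2,2) a: {S,T1}  orig:{S}
  cell(0,1) aa: {S}
  cell(1,2) aa: {S}
  cell(0,2) aaa: {S}

S ∈ T[0,2] ⇒ YES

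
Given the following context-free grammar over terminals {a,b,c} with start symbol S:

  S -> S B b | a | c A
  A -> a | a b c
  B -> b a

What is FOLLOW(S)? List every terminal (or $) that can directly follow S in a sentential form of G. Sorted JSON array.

FIRST iteration:
round 1:
  A via A→a: +{a}
  B via B→b a: +{b}
  S via S→a: +{a}
  S via S→c A: +{c}
  FIRST(S)={a,c}  FIRST(A)={a}  FIRST(B)={b}
round 2: done
  FIRST(S)={a,c}  FIRST(A)={a}  FIRST(B)={b}

Compute FOLLOW by fixpoint:
FOLLOW(S) := {$}
round 1:
  S→S B b: FOLLOW(S) ⊇ FIRST(B) = {b}; new: +{b}
  S→S B b: FOLLOW(B) ⊇ FIRST(b) = {b}; new: +{b}
  S→c A: FOLLOW(A) ⊇ FOLLOW(S) ⊇ {$,b}; new: +{$,b}
  S: {$,b}  A: {$,b}  B: {b}
round 2: (stable)
  S: {$,b}  A: {$,b}  B: {b}

FOLLOW(S) = ["$", "b"]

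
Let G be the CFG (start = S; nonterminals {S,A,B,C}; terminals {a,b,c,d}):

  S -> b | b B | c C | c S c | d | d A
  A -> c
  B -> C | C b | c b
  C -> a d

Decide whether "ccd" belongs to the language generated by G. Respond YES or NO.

CNF form of G:
  S -> T0 B | T2 A | T3 C | T3 X4 | b | d
  A -> c
  B -> C T0 | T1 T2 | T3 T0
  C -> T1 T2
  T0 -> b
  T1 -> a
  T2 -> d
  T3 -> c
  X4 -> S T3

CYK fill:
  T[0,0] 'c' = {A,T3}  orig:{A}
  T[1,1] 'c' = {A,T3}  orig:{A}
  T[2,2] 'd' = {S,T2}  orig:{S}
  T[0,1] 'cc' = ∅
  T[1,2] 'cd' = ∅
  T[0,2] 'ccd' = ∅

S ∉ T[0,2] ⇒ NO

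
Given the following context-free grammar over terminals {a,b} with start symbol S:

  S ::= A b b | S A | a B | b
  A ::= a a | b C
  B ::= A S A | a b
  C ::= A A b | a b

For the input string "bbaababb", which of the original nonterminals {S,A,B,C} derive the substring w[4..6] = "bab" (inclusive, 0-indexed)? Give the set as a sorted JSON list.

CNF form of G:
  S -> A X4 | S A | T0 B | b
  A -> T0 T0 | T1 C
  B -> A X2 | T0 T1
  C -> A X3 | T0 T1
  T0 -> a
  T1 -> b
  X2 -> S A
  X3 -> A T1
  X4 -> T1 T1

CYK table (by increasing span) — only the sub-triangle for w[4..6]:
  T[4,4] 'b' = {S,T1}  orig:{S}
  T[5,5] 'a' = {T0}  orig:{}
  T[6,6] 'b' = {S,T1}  orig:{S}
  T[4,5] 'ba' = ∅
  T[5,6] 'ab' = {B,C}
  T[4,6] 'bab' = {A}

Original NTs in T[4,6] deriving "bab": ["A"]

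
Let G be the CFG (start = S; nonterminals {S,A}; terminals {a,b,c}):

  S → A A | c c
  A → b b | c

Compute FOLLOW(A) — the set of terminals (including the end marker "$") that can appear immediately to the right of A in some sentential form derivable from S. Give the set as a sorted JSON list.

FIRST iteration:
round 1:
  A via A→b b: +{b}
  A via A→c: +{c}
  S via S→A A: +{b,c}
  S: {b,c}  A: {b,c}
round 2: (no change)
  S: {b,c}  A: {b,c}

FOLLOW iteration:
initialize: $ ∈ FOLLOW(S)
round 1:
  S→A A: FOLLOW(A) ⊇ FIRST(A) = {b,c}; new: +{b,c}
  S→A A: FOLLOW(A) ⊇ FOLLOW(S) ⊇ {$}; new: +{$}
  FOLLOW(S)={$}  FOLLOW(A)={$,b,c}
round 2: (stable)
  FOLLOW(S)={$}  FOLLOW(A)={$,b,c}

FOLLOW(A) = ["$", "b", "c"]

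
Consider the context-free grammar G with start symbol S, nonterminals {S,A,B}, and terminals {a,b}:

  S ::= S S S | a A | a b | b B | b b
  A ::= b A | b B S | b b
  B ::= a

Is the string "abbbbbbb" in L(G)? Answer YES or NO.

Convert to CNF:
  S -> S X3 | T0 B | T0 T0 | T1 A | T1 T0
  A -> T0 A | T0 T0 | T0 X2
  B -> a
  T0 -> b
  T1 -> a
  X2 -> B S
  X3 -> S S

CYK table (by increasing span):
  T[0,0] 'a' = {B,T1}  orig:{B}
  T[1,1] 'b' = {T0}  orig:{}
  T[2,2] 'b' = {T0}  orig:{}
  T[3,3] 'b' = {T0}  orig:{}
  T[4,4] 'b' = {T0}  orig:{}
  T[5,5] 'b' = {T0}  orig:{}
  T[6,6] 'b' = {T0}  orig:{}
  T[7,7] 'b' = {T0}  orig:{}
  T[0,1] 'ab' = {S}
  T[1,2] 'bb' = {A,S}
  T[2,3] 'bb' = {A,S}
  T[3,4] 'bb' = {A,S}
  T[4,5] 'bb' = {A,S}
  T[5,6] 'bb' = {A,S}
  T[6,7] 'bb' = {A,S}
  T[0,2] 'abb' = {S,X2}  orig:{S}
  T[1,3] 'bbb' = {A}
  T[2,4] 'bbb' = {A}
  T[3,5] 'bbb' = {A}
  T[4,6] 'bbb' = {A}
  T[5,7] 'bbb' = {A}
  T[0,3] 'abbb' = {S,X3}  orig:{S}
  T[1,4] 'bbbb' = {A,X3}  orig:{A}
  T[2,5] 'bbbb' = {A,X3}  orig:{A}
  T[3,6] 'bbbb' = {A,X3}  orig:{A}
  T[4,7] 'bbbb' = {A,X3}  orig:{A}
  T[0,4] 'abbbb' = {S,X3}  orig:{S}
  T[1,5] 'bbbbb' = {A}
  T[2,6] 'bbbbb' = {A}
  T[3,7] 'bbbbb' = {A}
  T[0,5] 'abbbbb' = {S,X3}  orig:{S}
  T[1,6] 'bbbbbb' = {A,S}
  T[2,7] 'bbbbbb' = {A,S}
  T[0,6] 'abbbbbb' = {S,X2,X3}  orig:{S}
  T[1,7] 'bbbbbbb' = {A}
  T[0,7] 'abbbbbbb' = {S,X3}  orig:{S}

S ∈ T[0,7] ⇒ YES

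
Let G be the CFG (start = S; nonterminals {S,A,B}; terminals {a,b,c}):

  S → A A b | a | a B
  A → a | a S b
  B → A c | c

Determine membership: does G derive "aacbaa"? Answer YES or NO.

CNF form of G:
  S -> A X4 | T0 B | a
  A -> T0 X3 | a
  B -> A T2 | c
  T0 -> a
  T1 -> b
  T2 -> c
  X3 -> S T1
  X4 -> A T1

Fill CYK table bottom-up:
  T[0,0] 'a' = {A,S,T0}  orig:{A,S}
  T[1,1] 'a' = {A,S,T0}  orig:{A,S}
  T[2,2] 'c' = {B,T2}  orig:{B}
  T[3,3] 'b' = {T1}  orig:{}
  T[4,4] 'a' = {A,S,T0}  orig:{A,S}
  T[5,5] 'a' = {A,S,T0}  orig:{A,S}
  T[0,1] 'aa' = ∅
  T[1,2] 'ac' = {B,S}
  T[2,3] 'cb' = ∅
  T[3,4] 'ba' = ∅
  T[4,5] 'aa' = ∅
  T[0,2] 'aac' = {S}
  T[1,3] 'acb' = {X3}  orig:{}
  T[2,4] 'cba' = ∅
  T[3,5] 'baa' = ∅
  T[0,3] 'aacb' = {A,X3}  orig:{A}
  T[1,4] 'acba' = ∅
  T[2,5] 'cbaa' = ∅
  T[0,4] 'aacba' = ∅
  T[1,5] 'acbaa' = ∅
  T[0,5] 'aacbaa' = ∅

S ∉ T[0,5] ⇒ NO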